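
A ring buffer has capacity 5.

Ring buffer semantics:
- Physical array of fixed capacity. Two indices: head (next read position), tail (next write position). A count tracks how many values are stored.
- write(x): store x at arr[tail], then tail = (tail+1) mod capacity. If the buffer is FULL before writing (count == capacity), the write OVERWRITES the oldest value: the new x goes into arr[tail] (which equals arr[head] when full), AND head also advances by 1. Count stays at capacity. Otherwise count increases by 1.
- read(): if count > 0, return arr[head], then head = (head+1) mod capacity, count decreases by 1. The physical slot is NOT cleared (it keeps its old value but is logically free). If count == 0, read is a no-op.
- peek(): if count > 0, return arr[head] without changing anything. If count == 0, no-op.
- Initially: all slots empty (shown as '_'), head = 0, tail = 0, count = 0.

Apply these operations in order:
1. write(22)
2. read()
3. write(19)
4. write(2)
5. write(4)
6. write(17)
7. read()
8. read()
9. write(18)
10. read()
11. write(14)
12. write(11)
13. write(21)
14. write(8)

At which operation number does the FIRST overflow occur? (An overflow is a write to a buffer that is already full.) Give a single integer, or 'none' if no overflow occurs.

After op 1 (write(22)): arr=[22 _ _ _ _] head=0 tail=1 count=1
After op 2 (read()): arr=[22 _ _ _ _] head=1 tail=1 count=0
After op 3 (write(19)): arr=[22 19 _ _ _] head=1 tail=2 count=1
After op 4 (write(2)): arr=[22 19 2 _ _] head=1 tail=3 count=2
After op 5 (write(4)): arr=[22 19 2 4 _] head=1 tail=4 count=3
After op 6 (write(17)): arr=[22 19 2 4 17] head=1 tail=0 count=4
After op 7 (read()): arr=[22 19 2 4 17] head=2 tail=0 count=3
After op 8 (read()): arr=[22 19 2 4 17] head=3 tail=0 count=2
After op 9 (write(18)): arr=[18 19 2 4 17] head=3 tail=1 count=3
After op 10 (read()): arr=[18 19 2 4 17] head=4 tail=1 count=2
After op 11 (write(14)): arr=[18 14 2 4 17] head=4 tail=2 count=3
After op 12 (write(11)): arr=[18 14 11 4 17] head=4 tail=3 count=4
After op 13 (write(21)): arr=[18 14 11 21 17] head=4 tail=4 count=5
After op 14 (write(8)): arr=[18 14 11 21 8] head=0 tail=0 count=5

Answer: 14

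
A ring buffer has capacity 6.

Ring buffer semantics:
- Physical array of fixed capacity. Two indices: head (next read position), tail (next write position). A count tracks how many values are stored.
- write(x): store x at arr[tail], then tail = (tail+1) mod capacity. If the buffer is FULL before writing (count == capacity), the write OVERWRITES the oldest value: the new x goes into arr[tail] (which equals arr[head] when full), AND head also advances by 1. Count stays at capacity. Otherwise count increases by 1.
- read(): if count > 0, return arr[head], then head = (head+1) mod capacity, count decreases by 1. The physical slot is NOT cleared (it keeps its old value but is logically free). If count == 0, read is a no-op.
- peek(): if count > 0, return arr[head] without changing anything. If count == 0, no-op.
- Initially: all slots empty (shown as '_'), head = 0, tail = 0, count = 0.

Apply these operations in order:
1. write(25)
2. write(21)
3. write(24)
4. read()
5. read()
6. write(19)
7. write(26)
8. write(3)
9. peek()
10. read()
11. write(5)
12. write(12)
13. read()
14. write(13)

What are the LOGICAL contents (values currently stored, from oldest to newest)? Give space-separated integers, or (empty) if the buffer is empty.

After op 1 (write(25)): arr=[25 _ _ _ _ _] head=0 tail=1 count=1
After op 2 (write(21)): arr=[25 21 _ _ _ _] head=0 tail=2 count=2
After op 3 (write(24)): arr=[25 21 24 _ _ _] head=0 tail=3 count=3
After op 4 (read()): arr=[25 21 24 _ _ _] head=1 tail=3 count=2
After op 5 (read()): arr=[25 21 24 _ _ _] head=2 tail=3 count=1
After op 6 (write(19)): arr=[25 21 24 19 _ _] head=2 tail=4 count=2
After op 7 (write(26)): arr=[25 21 24 19 26 _] head=2 tail=5 count=3
After op 8 (write(3)): arr=[25 21 24 19 26 3] head=2 tail=0 count=4
After op 9 (peek()): arr=[25 21 24 19 26 3] head=2 tail=0 count=4
After op 10 (read()): arr=[25 21 24 19 26 3] head=3 tail=0 count=3
After op 11 (write(5)): arr=[5 21 24 19 26 3] head=3 tail=1 count=4
After op 12 (write(12)): arr=[5 12 24 19 26 3] head=3 tail=2 count=5
After op 13 (read()): arr=[5 12 24 19 26 3] head=4 tail=2 count=4
After op 14 (write(13)): arr=[5 12 13 19 26 3] head=4 tail=3 count=5

Answer: 26 3 5 12 13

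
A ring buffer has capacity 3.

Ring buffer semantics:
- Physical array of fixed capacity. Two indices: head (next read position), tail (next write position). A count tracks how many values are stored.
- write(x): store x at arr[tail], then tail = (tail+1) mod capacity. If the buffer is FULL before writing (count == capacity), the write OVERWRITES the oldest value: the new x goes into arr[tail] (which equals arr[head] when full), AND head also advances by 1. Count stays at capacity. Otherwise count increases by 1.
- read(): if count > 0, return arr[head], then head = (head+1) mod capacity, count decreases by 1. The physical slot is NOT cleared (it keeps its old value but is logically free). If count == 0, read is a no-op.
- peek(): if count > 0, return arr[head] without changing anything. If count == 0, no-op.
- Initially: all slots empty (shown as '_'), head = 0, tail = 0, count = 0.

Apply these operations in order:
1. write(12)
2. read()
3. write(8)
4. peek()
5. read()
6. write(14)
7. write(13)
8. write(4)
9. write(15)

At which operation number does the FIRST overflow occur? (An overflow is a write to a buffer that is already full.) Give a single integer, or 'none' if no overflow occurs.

After op 1 (write(12)): arr=[12 _ _] head=0 tail=1 count=1
After op 2 (read()): arr=[12 _ _] head=1 tail=1 count=0
After op 3 (write(8)): arr=[12 8 _] head=1 tail=2 count=1
After op 4 (peek()): arr=[12 8 _] head=1 tail=2 count=1
After op 5 (read()): arr=[12 8 _] head=2 tail=2 count=0
After op 6 (write(14)): arr=[12 8 14] head=2 tail=0 count=1
After op 7 (write(13)): arr=[13 8 14] head=2 tail=1 count=2
After op 8 (write(4)): arr=[13 4 14] head=2 tail=2 count=3
After op 9 (write(15)): arr=[13 4 15] head=0 tail=0 count=3

Answer: 9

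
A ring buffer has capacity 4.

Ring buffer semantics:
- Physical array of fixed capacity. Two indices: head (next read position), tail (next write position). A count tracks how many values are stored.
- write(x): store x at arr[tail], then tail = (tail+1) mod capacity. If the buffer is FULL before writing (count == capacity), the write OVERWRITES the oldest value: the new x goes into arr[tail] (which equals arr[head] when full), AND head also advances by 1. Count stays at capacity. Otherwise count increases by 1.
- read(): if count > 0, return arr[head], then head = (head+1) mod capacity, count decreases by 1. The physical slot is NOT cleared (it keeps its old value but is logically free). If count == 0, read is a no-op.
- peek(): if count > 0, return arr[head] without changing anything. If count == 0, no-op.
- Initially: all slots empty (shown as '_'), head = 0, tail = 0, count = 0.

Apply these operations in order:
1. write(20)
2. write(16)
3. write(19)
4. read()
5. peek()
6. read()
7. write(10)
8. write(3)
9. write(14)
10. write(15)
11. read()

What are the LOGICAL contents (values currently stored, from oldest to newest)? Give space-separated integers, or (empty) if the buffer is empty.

Answer: 3 14 15

Derivation:
After op 1 (write(20)): arr=[20 _ _ _] head=0 tail=1 count=1
After op 2 (write(16)): arr=[20 16 _ _] head=0 tail=2 count=2
After op 3 (write(19)): arr=[20 16 19 _] head=0 tail=3 count=3
After op 4 (read()): arr=[20 16 19 _] head=1 tail=3 count=2
After op 5 (peek()): arr=[20 16 19 _] head=1 tail=3 count=2
After op 6 (read()): arr=[20 16 19 _] head=2 tail=3 count=1
After op 7 (write(10)): arr=[20 16 19 10] head=2 tail=0 count=2
After op 8 (write(3)): arr=[3 16 19 10] head=2 tail=1 count=3
After op 9 (write(14)): arr=[3 14 19 10] head=2 tail=2 count=4
After op 10 (write(15)): arr=[3 14 15 10] head=3 tail=3 count=4
After op 11 (read()): arr=[3 14 15 10] head=0 tail=3 count=3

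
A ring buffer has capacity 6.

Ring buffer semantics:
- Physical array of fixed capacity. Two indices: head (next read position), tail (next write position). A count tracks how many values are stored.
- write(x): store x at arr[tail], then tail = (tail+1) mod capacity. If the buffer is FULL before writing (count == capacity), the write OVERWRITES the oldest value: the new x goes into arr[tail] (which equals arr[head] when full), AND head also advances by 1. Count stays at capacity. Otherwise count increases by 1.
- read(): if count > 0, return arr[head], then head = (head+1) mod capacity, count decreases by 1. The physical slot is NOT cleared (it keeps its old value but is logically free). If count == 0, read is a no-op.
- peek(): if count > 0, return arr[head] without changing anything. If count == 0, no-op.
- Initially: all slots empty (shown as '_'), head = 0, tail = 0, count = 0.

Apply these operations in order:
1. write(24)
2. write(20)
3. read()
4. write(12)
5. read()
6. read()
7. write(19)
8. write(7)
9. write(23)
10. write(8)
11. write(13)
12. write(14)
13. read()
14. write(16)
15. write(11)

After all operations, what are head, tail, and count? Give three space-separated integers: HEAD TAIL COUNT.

After op 1 (write(24)): arr=[24 _ _ _ _ _] head=0 tail=1 count=1
After op 2 (write(20)): arr=[24 20 _ _ _ _] head=0 tail=2 count=2
After op 3 (read()): arr=[24 20 _ _ _ _] head=1 tail=2 count=1
After op 4 (write(12)): arr=[24 20 12 _ _ _] head=1 tail=3 count=2
After op 5 (read()): arr=[24 20 12 _ _ _] head=2 tail=3 count=1
After op 6 (read()): arr=[24 20 12 _ _ _] head=3 tail=3 count=0
After op 7 (write(19)): arr=[24 20 12 19 _ _] head=3 tail=4 count=1
After op 8 (write(7)): arr=[24 20 12 19 7 _] head=3 tail=5 count=2
After op 9 (write(23)): arr=[24 20 12 19 7 23] head=3 tail=0 count=3
After op 10 (write(8)): arr=[8 20 12 19 7 23] head=3 tail=1 count=4
After op 11 (write(13)): arr=[8 13 12 19 7 23] head=3 tail=2 count=5
After op 12 (write(14)): arr=[8 13 14 19 7 23] head=3 tail=3 count=6
After op 13 (read()): arr=[8 13 14 19 7 23] head=4 tail=3 count=5
After op 14 (write(16)): arr=[8 13 14 16 7 23] head=4 tail=4 count=6
After op 15 (write(11)): arr=[8 13 14 16 11 23] head=5 tail=5 count=6

Answer: 5 5 6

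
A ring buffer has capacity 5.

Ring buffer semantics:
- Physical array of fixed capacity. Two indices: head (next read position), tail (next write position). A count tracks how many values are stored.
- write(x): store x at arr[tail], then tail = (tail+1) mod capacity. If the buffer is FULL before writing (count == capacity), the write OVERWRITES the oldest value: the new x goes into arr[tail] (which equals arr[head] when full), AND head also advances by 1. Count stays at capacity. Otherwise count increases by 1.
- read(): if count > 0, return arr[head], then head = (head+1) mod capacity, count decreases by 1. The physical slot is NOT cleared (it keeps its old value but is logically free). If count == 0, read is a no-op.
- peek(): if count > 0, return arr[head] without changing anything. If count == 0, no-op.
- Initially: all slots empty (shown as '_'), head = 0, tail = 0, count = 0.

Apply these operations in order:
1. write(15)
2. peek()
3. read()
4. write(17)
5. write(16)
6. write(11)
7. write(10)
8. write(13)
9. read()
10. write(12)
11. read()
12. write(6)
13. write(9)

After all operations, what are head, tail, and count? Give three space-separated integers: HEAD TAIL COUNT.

After op 1 (write(15)): arr=[15 _ _ _ _] head=0 tail=1 count=1
After op 2 (peek()): arr=[15 _ _ _ _] head=0 tail=1 count=1
After op 3 (read()): arr=[15 _ _ _ _] head=1 tail=1 count=0
After op 4 (write(17)): arr=[15 17 _ _ _] head=1 tail=2 count=1
After op 5 (write(16)): arr=[15 17 16 _ _] head=1 tail=3 count=2
After op 6 (write(11)): arr=[15 17 16 11 _] head=1 tail=4 count=3
After op 7 (write(10)): arr=[15 17 16 11 10] head=1 tail=0 count=4
After op 8 (write(13)): arr=[13 17 16 11 10] head=1 tail=1 count=5
After op 9 (read()): arr=[13 17 16 11 10] head=2 tail=1 count=4
After op 10 (write(12)): arr=[13 12 16 11 10] head=2 tail=2 count=5
After op 11 (read()): arr=[13 12 16 11 10] head=3 tail=2 count=4
After op 12 (write(6)): arr=[13 12 6 11 10] head=3 tail=3 count=5
After op 13 (write(9)): arr=[13 12 6 9 10] head=4 tail=4 count=5

Answer: 4 4 5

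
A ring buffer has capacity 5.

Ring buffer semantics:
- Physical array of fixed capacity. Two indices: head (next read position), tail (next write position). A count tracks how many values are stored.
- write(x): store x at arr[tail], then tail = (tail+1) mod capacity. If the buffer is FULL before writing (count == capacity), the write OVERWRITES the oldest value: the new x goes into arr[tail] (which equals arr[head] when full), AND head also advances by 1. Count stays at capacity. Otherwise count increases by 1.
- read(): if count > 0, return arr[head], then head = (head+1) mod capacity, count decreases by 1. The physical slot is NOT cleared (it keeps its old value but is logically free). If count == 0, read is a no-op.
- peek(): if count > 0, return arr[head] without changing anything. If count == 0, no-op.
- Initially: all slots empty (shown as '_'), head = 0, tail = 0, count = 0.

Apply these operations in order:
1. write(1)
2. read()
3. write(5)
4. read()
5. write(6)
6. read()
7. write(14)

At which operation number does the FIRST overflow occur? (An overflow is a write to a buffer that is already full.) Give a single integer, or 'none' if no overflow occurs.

After op 1 (write(1)): arr=[1 _ _ _ _] head=0 tail=1 count=1
After op 2 (read()): arr=[1 _ _ _ _] head=1 tail=1 count=0
After op 3 (write(5)): arr=[1 5 _ _ _] head=1 tail=2 count=1
After op 4 (read()): arr=[1 5 _ _ _] head=2 tail=2 count=0
After op 5 (write(6)): arr=[1 5 6 _ _] head=2 tail=3 count=1
After op 6 (read()): arr=[1 5 6 _ _] head=3 tail=3 count=0
After op 7 (write(14)): arr=[1 5 6 14 _] head=3 tail=4 count=1

Answer: none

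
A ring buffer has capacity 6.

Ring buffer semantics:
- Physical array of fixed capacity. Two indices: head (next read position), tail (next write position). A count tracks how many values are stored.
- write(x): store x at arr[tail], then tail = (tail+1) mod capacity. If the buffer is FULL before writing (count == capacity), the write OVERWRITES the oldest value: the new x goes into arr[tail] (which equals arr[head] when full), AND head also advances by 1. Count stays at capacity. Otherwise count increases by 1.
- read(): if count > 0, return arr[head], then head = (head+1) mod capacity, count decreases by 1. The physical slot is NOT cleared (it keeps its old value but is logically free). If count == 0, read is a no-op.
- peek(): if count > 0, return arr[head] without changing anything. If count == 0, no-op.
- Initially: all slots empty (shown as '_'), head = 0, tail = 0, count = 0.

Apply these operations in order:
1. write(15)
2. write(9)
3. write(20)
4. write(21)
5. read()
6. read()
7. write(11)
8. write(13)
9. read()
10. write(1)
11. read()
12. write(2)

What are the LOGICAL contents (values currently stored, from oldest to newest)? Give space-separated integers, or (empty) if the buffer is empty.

Answer: 11 13 1 2

Derivation:
After op 1 (write(15)): arr=[15 _ _ _ _ _] head=0 tail=1 count=1
After op 2 (write(9)): arr=[15 9 _ _ _ _] head=0 tail=2 count=2
After op 3 (write(20)): arr=[15 9 20 _ _ _] head=0 tail=3 count=3
After op 4 (write(21)): arr=[15 9 20 21 _ _] head=0 tail=4 count=4
After op 5 (read()): arr=[15 9 20 21 _ _] head=1 tail=4 count=3
After op 6 (read()): arr=[15 9 20 21 _ _] head=2 tail=4 count=2
After op 7 (write(11)): arr=[15 9 20 21 11 _] head=2 tail=5 count=3
After op 8 (write(13)): arr=[15 9 20 21 11 13] head=2 tail=0 count=4
After op 9 (read()): arr=[15 9 20 21 11 13] head=3 tail=0 count=3
After op 10 (write(1)): arr=[1 9 20 21 11 13] head=3 tail=1 count=4
After op 11 (read()): arr=[1 9 20 21 11 13] head=4 tail=1 count=3
After op 12 (write(2)): arr=[1 2 20 21 11 13] head=4 tail=2 count=4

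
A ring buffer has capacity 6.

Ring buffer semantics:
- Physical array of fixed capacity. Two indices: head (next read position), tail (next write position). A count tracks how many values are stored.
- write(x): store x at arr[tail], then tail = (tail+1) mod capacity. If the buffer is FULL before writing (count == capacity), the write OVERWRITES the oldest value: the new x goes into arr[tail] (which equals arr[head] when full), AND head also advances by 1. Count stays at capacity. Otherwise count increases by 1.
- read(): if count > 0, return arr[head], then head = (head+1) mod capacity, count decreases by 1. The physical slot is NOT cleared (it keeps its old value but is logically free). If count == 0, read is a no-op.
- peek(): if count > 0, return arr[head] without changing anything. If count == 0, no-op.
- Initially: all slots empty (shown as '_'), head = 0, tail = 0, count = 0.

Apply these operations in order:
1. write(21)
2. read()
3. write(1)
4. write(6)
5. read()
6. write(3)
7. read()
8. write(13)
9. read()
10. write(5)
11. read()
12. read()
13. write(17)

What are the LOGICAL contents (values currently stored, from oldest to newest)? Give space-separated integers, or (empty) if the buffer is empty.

Answer: 17

Derivation:
After op 1 (write(21)): arr=[21 _ _ _ _ _] head=0 tail=1 count=1
After op 2 (read()): arr=[21 _ _ _ _ _] head=1 tail=1 count=0
After op 3 (write(1)): arr=[21 1 _ _ _ _] head=1 tail=2 count=1
After op 4 (write(6)): arr=[21 1 6 _ _ _] head=1 tail=3 count=2
After op 5 (read()): arr=[21 1 6 _ _ _] head=2 tail=3 count=1
After op 6 (write(3)): arr=[21 1 6 3 _ _] head=2 tail=4 count=2
After op 7 (read()): arr=[21 1 6 3 _ _] head=3 tail=4 count=1
After op 8 (write(13)): arr=[21 1 6 3 13 _] head=3 tail=5 count=2
After op 9 (read()): arr=[21 1 6 3 13 _] head=4 tail=5 count=1
After op 10 (write(5)): arr=[21 1 6 3 13 5] head=4 tail=0 count=2
After op 11 (read()): arr=[21 1 6 3 13 5] head=5 tail=0 count=1
After op 12 (read()): arr=[21 1 6 3 13 5] head=0 tail=0 count=0
After op 13 (write(17)): arr=[17 1 6 3 13 5] head=0 tail=1 count=1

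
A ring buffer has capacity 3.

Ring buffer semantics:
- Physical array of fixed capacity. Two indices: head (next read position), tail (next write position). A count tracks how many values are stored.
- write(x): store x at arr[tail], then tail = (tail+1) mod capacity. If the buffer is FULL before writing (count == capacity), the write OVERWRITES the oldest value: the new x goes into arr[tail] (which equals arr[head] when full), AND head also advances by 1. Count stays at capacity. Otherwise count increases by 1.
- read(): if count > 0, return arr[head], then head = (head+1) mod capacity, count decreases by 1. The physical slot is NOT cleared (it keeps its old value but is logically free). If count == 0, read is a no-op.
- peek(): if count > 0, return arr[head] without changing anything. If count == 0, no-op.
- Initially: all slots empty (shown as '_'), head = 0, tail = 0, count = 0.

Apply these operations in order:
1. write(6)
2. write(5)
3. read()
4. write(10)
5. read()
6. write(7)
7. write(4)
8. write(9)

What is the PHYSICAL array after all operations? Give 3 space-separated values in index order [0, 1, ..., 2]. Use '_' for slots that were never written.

Answer: 7 4 9

Derivation:
After op 1 (write(6)): arr=[6 _ _] head=0 tail=1 count=1
After op 2 (write(5)): arr=[6 5 _] head=0 tail=2 count=2
After op 3 (read()): arr=[6 5 _] head=1 tail=2 count=1
After op 4 (write(10)): arr=[6 5 10] head=1 tail=0 count=2
After op 5 (read()): arr=[6 5 10] head=2 tail=0 count=1
After op 6 (write(7)): arr=[7 5 10] head=2 tail=1 count=2
After op 7 (write(4)): arr=[7 4 10] head=2 tail=2 count=3
After op 8 (write(9)): arr=[7 4 9] head=0 tail=0 count=3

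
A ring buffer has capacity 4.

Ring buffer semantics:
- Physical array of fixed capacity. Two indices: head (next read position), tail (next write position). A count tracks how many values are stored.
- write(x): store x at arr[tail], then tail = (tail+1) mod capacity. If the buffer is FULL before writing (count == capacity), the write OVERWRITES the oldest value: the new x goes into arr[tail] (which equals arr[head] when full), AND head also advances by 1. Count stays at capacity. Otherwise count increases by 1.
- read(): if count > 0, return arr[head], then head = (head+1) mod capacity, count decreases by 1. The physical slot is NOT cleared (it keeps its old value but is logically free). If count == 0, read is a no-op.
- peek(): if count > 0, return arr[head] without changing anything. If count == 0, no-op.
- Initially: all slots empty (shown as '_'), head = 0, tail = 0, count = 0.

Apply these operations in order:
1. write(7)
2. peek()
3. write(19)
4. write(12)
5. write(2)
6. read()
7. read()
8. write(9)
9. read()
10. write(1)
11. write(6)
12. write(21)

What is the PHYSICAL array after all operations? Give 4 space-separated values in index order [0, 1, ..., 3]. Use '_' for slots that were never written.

Answer: 9 1 6 21

Derivation:
After op 1 (write(7)): arr=[7 _ _ _] head=0 tail=1 count=1
After op 2 (peek()): arr=[7 _ _ _] head=0 tail=1 count=1
After op 3 (write(19)): arr=[7 19 _ _] head=0 tail=2 count=2
After op 4 (write(12)): arr=[7 19 12 _] head=0 tail=3 count=3
After op 5 (write(2)): arr=[7 19 12 2] head=0 tail=0 count=4
After op 6 (read()): arr=[7 19 12 2] head=1 tail=0 count=3
After op 7 (read()): arr=[7 19 12 2] head=2 tail=0 count=2
After op 8 (write(9)): arr=[9 19 12 2] head=2 tail=1 count=3
After op 9 (read()): arr=[9 19 12 2] head=3 tail=1 count=2
After op 10 (write(1)): arr=[9 1 12 2] head=3 tail=2 count=3
After op 11 (write(6)): arr=[9 1 6 2] head=3 tail=3 count=4
After op 12 (write(21)): arr=[9 1 6 21] head=0 tail=0 count=4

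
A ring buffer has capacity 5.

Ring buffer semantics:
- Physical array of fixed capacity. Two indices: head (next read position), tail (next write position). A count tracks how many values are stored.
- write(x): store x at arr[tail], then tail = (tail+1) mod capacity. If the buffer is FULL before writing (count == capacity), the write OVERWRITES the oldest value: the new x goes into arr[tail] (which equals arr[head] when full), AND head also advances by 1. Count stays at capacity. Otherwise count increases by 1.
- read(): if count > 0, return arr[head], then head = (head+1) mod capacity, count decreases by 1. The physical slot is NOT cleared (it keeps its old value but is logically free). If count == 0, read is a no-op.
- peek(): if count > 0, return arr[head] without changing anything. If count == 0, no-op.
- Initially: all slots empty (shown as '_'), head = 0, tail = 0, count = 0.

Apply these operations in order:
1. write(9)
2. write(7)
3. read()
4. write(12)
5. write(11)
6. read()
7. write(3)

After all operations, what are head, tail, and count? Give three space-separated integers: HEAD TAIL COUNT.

Answer: 2 0 3

Derivation:
After op 1 (write(9)): arr=[9 _ _ _ _] head=0 tail=1 count=1
After op 2 (write(7)): arr=[9 7 _ _ _] head=0 tail=2 count=2
After op 3 (read()): arr=[9 7 _ _ _] head=1 tail=2 count=1
After op 4 (write(12)): arr=[9 7 12 _ _] head=1 tail=3 count=2
After op 5 (write(11)): arr=[9 7 12 11 _] head=1 tail=4 count=3
After op 6 (read()): arr=[9 7 12 11 _] head=2 tail=4 count=2
After op 7 (write(3)): arr=[9 7 12 11 3] head=2 tail=0 count=3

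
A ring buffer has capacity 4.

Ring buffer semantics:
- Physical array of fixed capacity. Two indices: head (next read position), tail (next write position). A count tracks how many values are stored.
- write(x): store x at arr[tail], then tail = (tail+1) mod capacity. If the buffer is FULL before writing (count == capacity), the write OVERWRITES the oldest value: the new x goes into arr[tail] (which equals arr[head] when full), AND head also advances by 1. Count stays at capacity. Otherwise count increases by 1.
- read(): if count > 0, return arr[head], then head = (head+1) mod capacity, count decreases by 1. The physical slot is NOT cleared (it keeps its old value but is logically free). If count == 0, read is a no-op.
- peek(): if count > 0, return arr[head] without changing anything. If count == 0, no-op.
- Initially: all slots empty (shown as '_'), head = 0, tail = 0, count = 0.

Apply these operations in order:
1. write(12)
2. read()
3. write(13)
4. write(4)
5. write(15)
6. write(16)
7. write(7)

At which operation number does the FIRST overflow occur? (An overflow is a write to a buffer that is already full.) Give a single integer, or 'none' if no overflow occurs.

After op 1 (write(12)): arr=[12 _ _ _] head=0 tail=1 count=1
After op 2 (read()): arr=[12 _ _ _] head=1 tail=1 count=0
After op 3 (write(13)): arr=[12 13 _ _] head=1 tail=2 count=1
After op 4 (write(4)): arr=[12 13 4 _] head=1 tail=3 count=2
After op 5 (write(15)): arr=[12 13 4 15] head=1 tail=0 count=3
After op 6 (write(16)): arr=[16 13 4 15] head=1 tail=1 count=4
After op 7 (write(7)): arr=[16 7 4 15] head=2 tail=2 count=4

Answer: 7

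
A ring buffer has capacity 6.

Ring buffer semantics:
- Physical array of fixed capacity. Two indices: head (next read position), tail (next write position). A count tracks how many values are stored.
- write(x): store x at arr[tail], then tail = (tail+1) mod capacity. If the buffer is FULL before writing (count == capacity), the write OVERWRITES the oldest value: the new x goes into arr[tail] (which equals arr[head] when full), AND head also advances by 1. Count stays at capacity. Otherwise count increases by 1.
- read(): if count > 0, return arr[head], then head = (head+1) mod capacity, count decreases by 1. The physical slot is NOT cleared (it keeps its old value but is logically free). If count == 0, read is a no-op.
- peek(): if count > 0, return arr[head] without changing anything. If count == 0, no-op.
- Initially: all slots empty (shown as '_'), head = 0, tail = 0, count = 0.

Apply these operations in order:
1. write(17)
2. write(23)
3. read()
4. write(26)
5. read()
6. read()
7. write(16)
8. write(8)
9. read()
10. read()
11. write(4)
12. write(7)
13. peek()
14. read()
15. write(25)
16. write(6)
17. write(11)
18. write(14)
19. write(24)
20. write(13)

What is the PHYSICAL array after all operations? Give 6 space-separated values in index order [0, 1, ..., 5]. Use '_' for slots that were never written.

After op 1 (write(17)): arr=[17 _ _ _ _ _] head=0 tail=1 count=1
After op 2 (write(23)): arr=[17 23 _ _ _ _] head=0 tail=2 count=2
After op 3 (read()): arr=[17 23 _ _ _ _] head=1 tail=2 count=1
After op 4 (write(26)): arr=[17 23 26 _ _ _] head=1 tail=3 count=2
After op 5 (read()): arr=[17 23 26 _ _ _] head=2 tail=3 count=1
After op 6 (read()): arr=[17 23 26 _ _ _] head=3 tail=3 count=0
After op 7 (write(16)): arr=[17 23 26 16 _ _] head=3 tail=4 count=1
After op 8 (write(8)): arr=[17 23 26 16 8 _] head=3 tail=5 count=2
After op 9 (read()): arr=[17 23 26 16 8 _] head=4 tail=5 count=1
After op 10 (read()): arr=[17 23 26 16 8 _] head=5 tail=5 count=0
After op 11 (write(4)): arr=[17 23 26 16 8 4] head=5 tail=0 count=1
After op 12 (write(7)): arr=[7 23 26 16 8 4] head=5 tail=1 count=2
After op 13 (peek()): arr=[7 23 26 16 8 4] head=5 tail=1 count=2
After op 14 (read()): arr=[7 23 26 16 8 4] head=0 tail=1 count=1
After op 15 (write(25)): arr=[7 25 26 16 8 4] head=0 tail=2 count=2
After op 16 (write(6)): arr=[7 25 6 16 8 4] head=0 tail=3 count=3
After op 17 (write(11)): arr=[7 25 6 11 8 4] head=0 tail=4 count=4
After op 18 (write(14)): arr=[7 25 6 11 14 4] head=0 tail=5 count=5
After op 19 (write(24)): arr=[7 25 6 11 14 24] head=0 tail=0 count=6
After op 20 (write(13)): arr=[13 25 6 11 14 24] head=1 tail=1 count=6

Answer: 13 25 6 11 14 24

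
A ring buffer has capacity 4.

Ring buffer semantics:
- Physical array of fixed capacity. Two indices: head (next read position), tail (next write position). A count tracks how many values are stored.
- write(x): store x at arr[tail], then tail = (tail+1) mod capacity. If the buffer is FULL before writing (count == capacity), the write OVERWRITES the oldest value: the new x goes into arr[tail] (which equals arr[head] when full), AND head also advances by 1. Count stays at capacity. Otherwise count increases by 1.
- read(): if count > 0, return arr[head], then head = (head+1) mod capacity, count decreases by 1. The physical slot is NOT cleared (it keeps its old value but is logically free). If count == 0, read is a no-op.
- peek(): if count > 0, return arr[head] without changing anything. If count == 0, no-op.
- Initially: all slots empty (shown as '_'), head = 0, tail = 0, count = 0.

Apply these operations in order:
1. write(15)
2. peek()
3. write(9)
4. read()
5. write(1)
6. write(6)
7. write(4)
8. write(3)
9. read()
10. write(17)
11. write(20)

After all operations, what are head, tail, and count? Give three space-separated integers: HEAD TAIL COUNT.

After op 1 (write(15)): arr=[15 _ _ _] head=0 tail=1 count=1
After op 2 (peek()): arr=[15 _ _ _] head=0 tail=1 count=1
After op 3 (write(9)): arr=[15 9 _ _] head=0 tail=2 count=2
After op 4 (read()): arr=[15 9 _ _] head=1 tail=2 count=1
After op 5 (write(1)): arr=[15 9 1 _] head=1 tail=3 count=2
After op 6 (write(6)): arr=[15 9 1 6] head=1 tail=0 count=3
After op 7 (write(4)): arr=[4 9 1 6] head=1 tail=1 count=4
After op 8 (write(3)): arr=[4 3 1 6] head=2 tail=2 count=4
After op 9 (read()): arr=[4 3 1 6] head=3 tail=2 count=3
After op 10 (write(17)): arr=[4 3 17 6] head=3 tail=3 count=4
After op 11 (write(20)): arr=[4 3 17 20] head=0 tail=0 count=4

Answer: 0 0 4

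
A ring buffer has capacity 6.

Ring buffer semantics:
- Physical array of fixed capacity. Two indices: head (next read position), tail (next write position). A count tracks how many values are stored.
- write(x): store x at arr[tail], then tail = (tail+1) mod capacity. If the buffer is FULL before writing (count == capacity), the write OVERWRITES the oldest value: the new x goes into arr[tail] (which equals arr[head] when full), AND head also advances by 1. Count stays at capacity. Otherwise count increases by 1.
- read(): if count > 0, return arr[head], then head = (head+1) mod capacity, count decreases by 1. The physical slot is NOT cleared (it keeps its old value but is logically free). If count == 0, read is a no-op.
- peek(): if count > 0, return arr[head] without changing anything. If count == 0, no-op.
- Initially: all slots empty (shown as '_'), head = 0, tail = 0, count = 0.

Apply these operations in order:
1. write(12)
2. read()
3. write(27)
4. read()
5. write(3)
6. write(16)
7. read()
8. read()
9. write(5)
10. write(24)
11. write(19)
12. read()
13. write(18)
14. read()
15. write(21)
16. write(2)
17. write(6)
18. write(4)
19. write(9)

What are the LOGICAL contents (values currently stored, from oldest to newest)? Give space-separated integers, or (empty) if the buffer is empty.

After op 1 (write(12)): arr=[12 _ _ _ _ _] head=0 tail=1 count=1
After op 2 (read()): arr=[12 _ _ _ _ _] head=1 tail=1 count=0
After op 3 (write(27)): arr=[12 27 _ _ _ _] head=1 tail=2 count=1
After op 4 (read()): arr=[12 27 _ _ _ _] head=2 tail=2 count=0
After op 5 (write(3)): arr=[12 27 3 _ _ _] head=2 tail=3 count=1
After op 6 (write(16)): arr=[12 27 3 16 _ _] head=2 tail=4 count=2
After op 7 (read()): arr=[12 27 3 16 _ _] head=3 tail=4 count=1
After op 8 (read()): arr=[12 27 3 16 _ _] head=4 tail=4 count=0
After op 9 (write(5)): arr=[12 27 3 16 5 _] head=4 tail=5 count=1
After op 10 (write(24)): arr=[12 27 3 16 5 24] head=4 tail=0 count=2
After op 11 (write(19)): arr=[19 27 3 16 5 24] head=4 tail=1 count=3
After op 12 (read()): arr=[19 27 3 16 5 24] head=5 tail=1 count=2
After op 13 (write(18)): arr=[19 18 3 16 5 24] head=5 tail=2 count=3
After op 14 (read()): arr=[19 18 3 16 5 24] head=0 tail=2 count=2
After op 15 (write(21)): arr=[19 18 21 16 5 24] head=0 tail=3 count=3
After op 16 (write(2)): arr=[19 18 21 2 5 24] head=0 tail=4 count=4
After op 17 (write(6)): arr=[19 18 21 2 6 24] head=0 tail=5 count=5
After op 18 (write(4)): arr=[19 18 21 2 6 4] head=0 tail=0 count=6
After op 19 (write(9)): arr=[9 18 21 2 6 4] head=1 tail=1 count=6

Answer: 18 21 2 6 4 9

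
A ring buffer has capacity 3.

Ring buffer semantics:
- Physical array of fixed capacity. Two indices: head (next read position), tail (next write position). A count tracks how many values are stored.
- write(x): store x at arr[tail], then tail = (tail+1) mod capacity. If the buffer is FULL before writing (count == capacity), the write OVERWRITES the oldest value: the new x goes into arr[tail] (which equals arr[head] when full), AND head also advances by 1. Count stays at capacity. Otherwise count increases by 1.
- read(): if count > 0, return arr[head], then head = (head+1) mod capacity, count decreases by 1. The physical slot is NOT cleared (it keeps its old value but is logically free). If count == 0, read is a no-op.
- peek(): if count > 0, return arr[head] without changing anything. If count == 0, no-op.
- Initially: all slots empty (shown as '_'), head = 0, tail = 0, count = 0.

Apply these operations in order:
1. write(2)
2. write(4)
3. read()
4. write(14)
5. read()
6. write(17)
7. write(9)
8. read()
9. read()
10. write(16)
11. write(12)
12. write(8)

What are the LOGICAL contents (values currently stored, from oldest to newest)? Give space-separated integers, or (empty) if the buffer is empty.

Answer: 16 12 8

Derivation:
After op 1 (write(2)): arr=[2 _ _] head=0 tail=1 count=1
After op 2 (write(4)): arr=[2 4 _] head=0 tail=2 count=2
After op 3 (read()): arr=[2 4 _] head=1 tail=2 count=1
After op 4 (write(14)): arr=[2 4 14] head=1 tail=0 count=2
After op 5 (read()): arr=[2 4 14] head=2 tail=0 count=1
After op 6 (write(17)): arr=[17 4 14] head=2 tail=1 count=2
After op 7 (write(9)): arr=[17 9 14] head=2 tail=2 count=3
After op 8 (read()): arr=[17 9 14] head=0 tail=2 count=2
After op 9 (read()): arr=[17 9 14] head=1 tail=2 count=1
After op 10 (write(16)): arr=[17 9 16] head=1 tail=0 count=2
After op 11 (write(12)): arr=[12 9 16] head=1 tail=1 count=3
After op 12 (write(8)): arr=[12 8 16] head=2 tail=2 count=3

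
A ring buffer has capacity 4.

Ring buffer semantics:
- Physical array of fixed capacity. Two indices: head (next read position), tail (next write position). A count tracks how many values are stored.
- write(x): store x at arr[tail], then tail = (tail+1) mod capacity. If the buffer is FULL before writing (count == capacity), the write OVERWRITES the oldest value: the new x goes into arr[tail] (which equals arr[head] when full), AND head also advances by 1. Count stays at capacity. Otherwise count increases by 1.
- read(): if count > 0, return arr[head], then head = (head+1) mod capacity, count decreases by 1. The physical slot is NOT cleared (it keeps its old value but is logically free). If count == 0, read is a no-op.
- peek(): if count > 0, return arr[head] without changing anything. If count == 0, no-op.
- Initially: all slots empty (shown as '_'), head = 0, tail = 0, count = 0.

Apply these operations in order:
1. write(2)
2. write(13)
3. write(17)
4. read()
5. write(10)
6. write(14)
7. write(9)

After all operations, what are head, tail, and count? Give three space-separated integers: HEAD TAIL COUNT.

Answer: 2 2 4

Derivation:
After op 1 (write(2)): arr=[2 _ _ _] head=0 tail=1 count=1
After op 2 (write(13)): arr=[2 13 _ _] head=0 tail=2 count=2
After op 3 (write(17)): arr=[2 13 17 _] head=0 tail=3 count=3
After op 4 (read()): arr=[2 13 17 _] head=1 tail=3 count=2
After op 5 (write(10)): arr=[2 13 17 10] head=1 tail=0 count=3
After op 6 (write(14)): arr=[14 13 17 10] head=1 tail=1 count=4
After op 7 (write(9)): arr=[14 9 17 10] head=2 tail=2 count=4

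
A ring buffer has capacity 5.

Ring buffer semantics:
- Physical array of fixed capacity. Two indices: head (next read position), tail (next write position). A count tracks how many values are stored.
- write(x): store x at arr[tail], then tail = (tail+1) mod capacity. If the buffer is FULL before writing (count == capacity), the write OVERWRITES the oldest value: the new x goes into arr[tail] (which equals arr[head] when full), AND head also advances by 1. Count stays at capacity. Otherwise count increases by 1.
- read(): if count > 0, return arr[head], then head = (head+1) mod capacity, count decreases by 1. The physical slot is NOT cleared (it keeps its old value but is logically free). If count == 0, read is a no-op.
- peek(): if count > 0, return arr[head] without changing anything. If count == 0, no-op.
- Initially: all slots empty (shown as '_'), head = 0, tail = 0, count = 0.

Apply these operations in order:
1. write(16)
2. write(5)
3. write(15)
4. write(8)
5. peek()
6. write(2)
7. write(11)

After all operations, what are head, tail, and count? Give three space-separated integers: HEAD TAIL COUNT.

Answer: 1 1 5

Derivation:
After op 1 (write(16)): arr=[16 _ _ _ _] head=0 tail=1 count=1
After op 2 (write(5)): arr=[16 5 _ _ _] head=0 tail=2 count=2
After op 3 (write(15)): arr=[16 5 15 _ _] head=0 tail=3 count=3
After op 4 (write(8)): arr=[16 5 15 8 _] head=0 tail=4 count=4
After op 5 (peek()): arr=[16 5 15 8 _] head=0 tail=4 count=4
After op 6 (write(2)): arr=[16 5 15 8 2] head=0 tail=0 count=5
After op 7 (write(11)): arr=[11 5 15 8 2] head=1 tail=1 count=5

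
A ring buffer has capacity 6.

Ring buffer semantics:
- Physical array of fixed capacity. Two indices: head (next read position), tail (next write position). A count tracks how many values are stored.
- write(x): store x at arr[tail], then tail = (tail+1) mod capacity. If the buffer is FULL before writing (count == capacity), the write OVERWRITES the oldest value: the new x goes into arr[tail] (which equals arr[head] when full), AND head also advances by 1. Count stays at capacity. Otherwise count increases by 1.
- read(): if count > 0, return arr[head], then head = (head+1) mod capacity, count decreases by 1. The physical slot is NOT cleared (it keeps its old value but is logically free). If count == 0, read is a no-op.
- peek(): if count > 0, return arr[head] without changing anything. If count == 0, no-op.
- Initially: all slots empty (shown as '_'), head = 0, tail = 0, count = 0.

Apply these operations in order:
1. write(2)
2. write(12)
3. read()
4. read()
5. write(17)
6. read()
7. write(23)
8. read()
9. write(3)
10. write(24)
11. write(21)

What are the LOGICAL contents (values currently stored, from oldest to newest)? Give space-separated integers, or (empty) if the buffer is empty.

After op 1 (write(2)): arr=[2 _ _ _ _ _] head=0 tail=1 count=1
After op 2 (write(12)): arr=[2 12 _ _ _ _] head=0 tail=2 count=2
After op 3 (read()): arr=[2 12 _ _ _ _] head=1 tail=2 count=1
After op 4 (read()): arr=[2 12 _ _ _ _] head=2 tail=2 count=0
After op 5 (write(17)): arr=[2 12 17 _ _ _] head=2 tail=3 count=1
After op 6 (read()): arr=[2 12 17 _ _ _] head=3 tail=3 count=0
After op 7 (write(23)): arr=[2 12 17 23 _ _] head=3 tail=4 count=1
After op 8 (read()): arr=[2 12 17 23 _ _] head=4 tail=4 count=0
After op 9 (write(3)): arr=[2 12 17 23 3 _] head=4 tail=5 count=1
After op 10 (write(24)): arr=[2 12 17 23 3 24] head=4 tail=0 count=2
After op 11 (write(21)): arr=[21 12 17 23 3 24] head=4 tail=1 count=3

Answer: 3 24 21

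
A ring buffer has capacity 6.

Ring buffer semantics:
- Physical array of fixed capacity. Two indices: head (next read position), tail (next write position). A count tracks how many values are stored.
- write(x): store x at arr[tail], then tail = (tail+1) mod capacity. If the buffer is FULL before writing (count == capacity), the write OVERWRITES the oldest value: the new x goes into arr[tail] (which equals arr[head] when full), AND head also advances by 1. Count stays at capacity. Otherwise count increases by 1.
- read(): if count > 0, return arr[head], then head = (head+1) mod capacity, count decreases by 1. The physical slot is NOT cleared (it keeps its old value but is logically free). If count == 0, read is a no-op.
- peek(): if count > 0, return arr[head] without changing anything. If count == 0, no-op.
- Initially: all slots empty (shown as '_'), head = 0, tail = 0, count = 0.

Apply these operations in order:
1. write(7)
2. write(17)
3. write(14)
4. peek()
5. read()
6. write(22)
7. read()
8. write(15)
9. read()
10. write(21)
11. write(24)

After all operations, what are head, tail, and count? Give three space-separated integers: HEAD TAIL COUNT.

After op 1 (write(7)): arr=[7 _ _ _ _ _] head=0 tail=1 count=1
After op 2 (write(17)): arr=[7 17 _ _ _ _] head=0 tail=2 count=2
After op 3 (write(14)): arr=[7 17 14 _ _ _] head=0 tail=3 count=3
After op 4 (peek()): arr=[7 17 14 _ _ _] head=0 tail=3 count=3
After op 5 (read()): arr=[7 17 14 _ _ _] head=1 tail=3 count=2
After op 6 (write(22)): arr=[7 17 14 22 _ _] head=1 tail=4 count=3
After op 7 (read()): arr=[7 17 14 22 _ _] head=2 tail=4 count=2
After op 8 (write(15)): arr=[7 17 14 22 15 _] head=2 tail=5 count=3
After op 9 (read()): arr=[7 17 14 22 15 _] head=3 tail=5 count=2
After op 10 (write(21)): arr=[7 17 14 22 15 21] head=3 tail=0 count=3
After op 11 (write(24)): arr=[24 17 14 22 15 21] head=3 tail=1 count=4

Answer: 3 1 4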